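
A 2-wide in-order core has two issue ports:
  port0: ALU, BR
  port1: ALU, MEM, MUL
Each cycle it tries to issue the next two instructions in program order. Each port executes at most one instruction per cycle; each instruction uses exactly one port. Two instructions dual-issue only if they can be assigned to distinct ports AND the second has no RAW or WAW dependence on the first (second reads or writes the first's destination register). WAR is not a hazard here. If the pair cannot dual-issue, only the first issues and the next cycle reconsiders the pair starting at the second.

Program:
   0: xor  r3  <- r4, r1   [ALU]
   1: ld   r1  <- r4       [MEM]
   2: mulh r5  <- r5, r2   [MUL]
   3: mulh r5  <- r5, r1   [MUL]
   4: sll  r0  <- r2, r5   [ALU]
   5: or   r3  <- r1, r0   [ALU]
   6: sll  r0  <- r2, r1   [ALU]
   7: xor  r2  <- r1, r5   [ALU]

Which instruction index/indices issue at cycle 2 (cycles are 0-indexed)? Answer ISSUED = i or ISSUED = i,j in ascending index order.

ISSUED = 3

c0: i0/i1 xor.ALU ld.MEM  dual
c1: i2 mulh.MUL  no-port MUL/MUL
c2: i3 mulh.MUL  RAW r5
c3: i4 sll.ALU  RAW r0
c4: i5/i6 or.ALU sll.ALU  dual
c5: i7 xor.ALU  tail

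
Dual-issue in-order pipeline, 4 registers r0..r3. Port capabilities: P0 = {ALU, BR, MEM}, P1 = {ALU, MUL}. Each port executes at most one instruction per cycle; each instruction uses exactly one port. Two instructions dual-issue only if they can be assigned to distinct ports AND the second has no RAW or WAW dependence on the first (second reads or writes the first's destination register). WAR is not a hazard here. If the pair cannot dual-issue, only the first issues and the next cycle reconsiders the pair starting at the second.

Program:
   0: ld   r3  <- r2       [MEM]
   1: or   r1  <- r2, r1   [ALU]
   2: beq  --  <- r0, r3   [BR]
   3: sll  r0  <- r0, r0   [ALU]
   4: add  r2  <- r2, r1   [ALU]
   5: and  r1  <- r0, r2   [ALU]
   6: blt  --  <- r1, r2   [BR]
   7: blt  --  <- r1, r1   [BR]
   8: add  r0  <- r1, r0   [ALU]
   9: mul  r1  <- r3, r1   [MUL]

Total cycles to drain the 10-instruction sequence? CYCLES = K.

c0: i0+i1 ld+or  dual
c1: i2+i3 beq+sll  dual
c2: i4 add  RAW r2
c3: i5 and  RAW r1
c4: i6 blt  no-port BR/BR
c5: i7+i8 blt+add  dual
c6: i9 mul  tail

CYCLES = 7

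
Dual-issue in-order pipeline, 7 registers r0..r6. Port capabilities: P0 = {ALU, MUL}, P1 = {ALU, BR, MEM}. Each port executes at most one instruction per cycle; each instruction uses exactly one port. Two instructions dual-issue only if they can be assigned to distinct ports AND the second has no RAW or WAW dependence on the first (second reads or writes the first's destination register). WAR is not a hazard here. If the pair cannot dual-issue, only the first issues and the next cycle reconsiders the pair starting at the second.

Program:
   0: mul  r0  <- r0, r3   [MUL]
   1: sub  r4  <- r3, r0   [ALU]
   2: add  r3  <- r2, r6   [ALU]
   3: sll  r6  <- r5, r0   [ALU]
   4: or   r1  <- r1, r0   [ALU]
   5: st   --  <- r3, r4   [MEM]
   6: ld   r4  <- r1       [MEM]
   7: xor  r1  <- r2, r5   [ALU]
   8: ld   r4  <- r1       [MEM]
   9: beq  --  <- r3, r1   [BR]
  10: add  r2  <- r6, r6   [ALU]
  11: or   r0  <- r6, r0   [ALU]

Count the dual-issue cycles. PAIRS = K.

0. mul.MUL @i0  | RAW r0
1. sub.ALU+add.ALU @i1+i2  | pair
2. sll.ALU+or.ALU @i3+i4  | pair
3. st.MEM @i5  | no-port MEM/MEM
4. ld.MEM+xor.ALU @i6+i7  | pair
5. ld.MEM @i8  | no-port MEM/BR
6. beq.BR+add.ALU @i9+i10  | pair
7. or.ALU @i11  | tail

PAIRS = 4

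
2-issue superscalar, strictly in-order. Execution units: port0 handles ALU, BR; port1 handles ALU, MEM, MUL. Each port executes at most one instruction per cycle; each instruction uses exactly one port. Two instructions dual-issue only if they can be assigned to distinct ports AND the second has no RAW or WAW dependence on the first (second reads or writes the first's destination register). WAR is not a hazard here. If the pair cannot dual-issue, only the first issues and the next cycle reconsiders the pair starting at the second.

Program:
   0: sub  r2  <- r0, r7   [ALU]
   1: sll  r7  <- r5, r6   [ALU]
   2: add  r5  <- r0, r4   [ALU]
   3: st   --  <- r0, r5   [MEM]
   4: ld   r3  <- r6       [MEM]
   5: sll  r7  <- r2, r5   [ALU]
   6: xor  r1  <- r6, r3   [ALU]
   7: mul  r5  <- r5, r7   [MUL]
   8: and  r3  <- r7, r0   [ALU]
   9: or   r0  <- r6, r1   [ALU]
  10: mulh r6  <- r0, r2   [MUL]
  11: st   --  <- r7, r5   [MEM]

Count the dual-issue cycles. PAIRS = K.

[0] i0/i1  sub.ALU/sll.ALU  -- 2-wide
[1] i2  add.ALU  -- RAW r5
[2] i3  st.MEM  -- no-port MEM/MEM
[3] i4/i5  ld.MEM/sll.ALU  -- 2-wide
[4] i6/i7  xor.ALU/mul.MUL  -- 2-wide
[5] i8/i9  and.ALU/or.ALU  -- 2-wide
[6] i10  mulh.MUL  -- no-port MUL/MEM
[7] i11  st.MEM  -- tail

PAIRS = 4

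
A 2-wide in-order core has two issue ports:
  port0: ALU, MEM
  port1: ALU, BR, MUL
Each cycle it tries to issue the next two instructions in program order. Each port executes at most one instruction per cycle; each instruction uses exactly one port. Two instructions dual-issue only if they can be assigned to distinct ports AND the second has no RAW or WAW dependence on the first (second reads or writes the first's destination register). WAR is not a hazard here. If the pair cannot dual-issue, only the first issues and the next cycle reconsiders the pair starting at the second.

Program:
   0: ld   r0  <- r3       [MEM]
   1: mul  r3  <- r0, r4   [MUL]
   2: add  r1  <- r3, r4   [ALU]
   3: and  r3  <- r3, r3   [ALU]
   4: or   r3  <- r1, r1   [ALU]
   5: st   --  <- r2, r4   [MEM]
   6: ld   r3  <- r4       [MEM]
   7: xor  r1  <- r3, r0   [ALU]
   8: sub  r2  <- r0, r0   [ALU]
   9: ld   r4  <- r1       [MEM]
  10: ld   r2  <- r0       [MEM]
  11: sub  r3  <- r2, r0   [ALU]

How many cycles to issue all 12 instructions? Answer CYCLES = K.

t=0 i0:ld ; RAW r0
t=1 i1:mul ; RAW r3
t=2 i2/i3:add and ; pair
t=3 i4/i5:or st ; pair
t=4 i6:ld ; RAW r3
t=5 i7/i8:xor sub ; pair
t=6 i9:ld ; no-port MEM/MEM
t=7 i10:ld ; RAW r2
t=8 i11:sub ; tail

CYCLES = 9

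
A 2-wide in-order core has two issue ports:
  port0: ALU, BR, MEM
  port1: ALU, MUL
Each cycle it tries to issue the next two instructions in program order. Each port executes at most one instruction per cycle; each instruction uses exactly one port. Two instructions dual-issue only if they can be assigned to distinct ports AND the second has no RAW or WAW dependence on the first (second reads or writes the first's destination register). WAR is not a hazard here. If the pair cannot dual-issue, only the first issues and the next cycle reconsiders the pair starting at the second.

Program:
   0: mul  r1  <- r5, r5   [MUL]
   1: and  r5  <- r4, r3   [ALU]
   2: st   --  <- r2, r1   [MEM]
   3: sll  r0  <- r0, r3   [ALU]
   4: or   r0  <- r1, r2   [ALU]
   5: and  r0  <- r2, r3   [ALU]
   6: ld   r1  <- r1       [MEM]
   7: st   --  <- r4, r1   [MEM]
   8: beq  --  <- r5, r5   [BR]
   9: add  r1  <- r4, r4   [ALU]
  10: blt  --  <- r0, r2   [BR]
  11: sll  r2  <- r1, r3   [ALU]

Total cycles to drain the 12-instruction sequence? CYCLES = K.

0. mul.MUL and.ALU @i0,i1  | 2-wide
1. st.MEM sll.ALU @i2,i3  | 2-wide
2. or.ALU @i4  | WAW r0
3. and.ALU ld.MEM @i5,i6  | 2-wide
4. st.MEM @i7  | no-port MEM/BR
5. beq.BR add.ALU @i8,i9  | 2-wide
6. blt.BR sll.ALU @i10,i11  | 2-wide

CYCLES = 7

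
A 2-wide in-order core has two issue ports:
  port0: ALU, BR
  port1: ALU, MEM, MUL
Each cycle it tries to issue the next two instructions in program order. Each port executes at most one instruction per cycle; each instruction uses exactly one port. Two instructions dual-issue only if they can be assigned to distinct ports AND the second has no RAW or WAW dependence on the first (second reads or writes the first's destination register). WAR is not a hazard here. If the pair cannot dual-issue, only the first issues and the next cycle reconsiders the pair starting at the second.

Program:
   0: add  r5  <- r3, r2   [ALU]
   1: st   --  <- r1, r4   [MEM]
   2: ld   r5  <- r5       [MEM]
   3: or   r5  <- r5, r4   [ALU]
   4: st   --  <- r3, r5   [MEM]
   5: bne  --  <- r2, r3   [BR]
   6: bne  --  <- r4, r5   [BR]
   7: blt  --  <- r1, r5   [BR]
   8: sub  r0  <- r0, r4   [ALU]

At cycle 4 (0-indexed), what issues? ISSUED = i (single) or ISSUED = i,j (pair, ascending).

ISSUED = 6

#0 head=0: add.ALU/st.MEM i0/i1 dual
#1 head=2: ld.MEM i2 RAW+WAW r5
#2 head=3: or.ALU i3 RAW r5
#3 head=4: st.MEM/bne.BR i4/i5 dual
#4 head=6: bne.BR i6 no-port BR/BR
#5 head=7: blt.BR/sub.ALU i7/i8 dual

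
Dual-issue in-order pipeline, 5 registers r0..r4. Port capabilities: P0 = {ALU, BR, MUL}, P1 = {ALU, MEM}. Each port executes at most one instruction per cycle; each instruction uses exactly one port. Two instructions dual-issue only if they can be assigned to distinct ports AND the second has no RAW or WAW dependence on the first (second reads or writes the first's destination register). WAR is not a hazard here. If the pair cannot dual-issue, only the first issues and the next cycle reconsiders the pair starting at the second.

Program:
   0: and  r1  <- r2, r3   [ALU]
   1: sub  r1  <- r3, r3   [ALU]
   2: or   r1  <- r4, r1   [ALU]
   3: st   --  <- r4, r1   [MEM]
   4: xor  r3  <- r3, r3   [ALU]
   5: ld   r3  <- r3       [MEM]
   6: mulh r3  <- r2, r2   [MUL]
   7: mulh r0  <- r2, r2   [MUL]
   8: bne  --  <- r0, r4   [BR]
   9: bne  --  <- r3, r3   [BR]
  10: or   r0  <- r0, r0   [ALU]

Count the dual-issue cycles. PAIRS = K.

t=0 i0:and ; WAW r1
t=1 i1:sub ; RAW+WAW r1
t=2 i2:or ; RAW r1
t=3 i3/i4:st;xor ; 2-wide
t=4 i5:ld ; WAW r3
t=5 i6:mulh ; no-port MUL/MUL
t=6 i7:mulh ; no-port MUL/BR
t=7 i8:bne ; no-port BR/BR
t=8 i9/i10:bne;or ; 2-wide

PAIRS = 2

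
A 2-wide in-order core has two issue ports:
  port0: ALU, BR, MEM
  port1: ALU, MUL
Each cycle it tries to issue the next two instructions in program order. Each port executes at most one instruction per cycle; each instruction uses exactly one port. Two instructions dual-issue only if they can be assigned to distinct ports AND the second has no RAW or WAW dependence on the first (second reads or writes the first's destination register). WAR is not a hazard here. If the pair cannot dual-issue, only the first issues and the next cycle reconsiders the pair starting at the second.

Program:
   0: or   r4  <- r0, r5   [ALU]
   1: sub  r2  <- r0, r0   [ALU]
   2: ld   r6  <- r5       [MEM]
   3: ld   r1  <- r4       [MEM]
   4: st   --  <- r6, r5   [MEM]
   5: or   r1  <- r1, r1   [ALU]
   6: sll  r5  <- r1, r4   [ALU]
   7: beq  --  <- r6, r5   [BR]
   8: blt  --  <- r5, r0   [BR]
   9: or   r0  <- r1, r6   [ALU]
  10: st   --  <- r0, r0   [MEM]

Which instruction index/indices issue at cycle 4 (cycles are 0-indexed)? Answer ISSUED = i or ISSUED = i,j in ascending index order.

ISSUED = 6

[0] i0+i1  or.ALU/sub.ALU  -- dual
[1] i2  ld.MEM  -- no-port MEM/MEM
[2] i3  ld.MEM  -- no-port MEM/MEM
[3] i4+i5  st.MEM/or.ALU  -- dual
[4] i6  sll.ALU  -- RAW r5
[5] i7  beq.BR  -- no-port BR/BR
[6] i8+i9  blt.BR/or.ALU  -- dual
[7] i10  st.MEM  -- tail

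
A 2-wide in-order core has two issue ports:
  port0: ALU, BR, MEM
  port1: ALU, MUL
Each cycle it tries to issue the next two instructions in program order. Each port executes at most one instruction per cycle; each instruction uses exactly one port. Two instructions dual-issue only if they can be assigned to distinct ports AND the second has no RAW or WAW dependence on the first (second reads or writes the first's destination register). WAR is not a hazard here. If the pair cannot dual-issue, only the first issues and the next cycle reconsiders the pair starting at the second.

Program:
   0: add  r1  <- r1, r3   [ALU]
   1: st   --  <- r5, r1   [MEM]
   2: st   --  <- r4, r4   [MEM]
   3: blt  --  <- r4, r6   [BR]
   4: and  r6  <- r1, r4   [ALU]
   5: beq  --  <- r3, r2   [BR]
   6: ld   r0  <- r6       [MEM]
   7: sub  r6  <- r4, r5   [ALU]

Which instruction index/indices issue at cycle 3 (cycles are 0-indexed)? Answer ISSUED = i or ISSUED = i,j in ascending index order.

ISSUED = 3,4

[0] i0  add  -- RAW r1
[1] i1  st  -- no-port MEM/MEM
[2] i2  st  -- no-port MEM/BR
[3] i3/i4  blt/and  -- pair
[4] i5  beq  -- no-port BR/MEM
[5] i6/i7  ld/sub  -- pair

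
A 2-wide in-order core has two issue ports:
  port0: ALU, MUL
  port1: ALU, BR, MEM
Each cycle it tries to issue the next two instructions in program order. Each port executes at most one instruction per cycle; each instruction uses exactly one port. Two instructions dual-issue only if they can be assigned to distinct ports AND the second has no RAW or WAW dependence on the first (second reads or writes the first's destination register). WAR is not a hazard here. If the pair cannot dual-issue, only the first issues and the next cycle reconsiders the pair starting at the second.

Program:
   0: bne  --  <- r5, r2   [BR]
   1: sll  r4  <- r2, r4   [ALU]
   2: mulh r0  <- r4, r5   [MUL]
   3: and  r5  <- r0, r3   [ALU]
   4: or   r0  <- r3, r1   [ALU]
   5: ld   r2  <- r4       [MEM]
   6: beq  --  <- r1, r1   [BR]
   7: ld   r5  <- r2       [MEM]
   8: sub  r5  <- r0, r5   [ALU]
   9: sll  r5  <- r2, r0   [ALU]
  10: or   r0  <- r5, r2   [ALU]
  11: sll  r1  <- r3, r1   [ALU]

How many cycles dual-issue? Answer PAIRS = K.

PAIRS = 3

[0] i0&i1  bne.BR sll.ALU  -- 2-wide
[1] i2  mulh.MUL  -- RAW r0
[2] i3&i4  and.ALU or.ALU  -- 2-wide
[3] i5  ld.MEM  -- no-port MEM/BR
[4] i6  beq.BR  -- no-port BR/MEM
[5] i7  ld.MEM  -- RAW+WAW r5
[6] i8  sub.ALU  -- WAW r5
[7] i9  sll.ALU  -- RAW r5
[8] i10&i11  or.ALU sll.ALU  -- 2-wide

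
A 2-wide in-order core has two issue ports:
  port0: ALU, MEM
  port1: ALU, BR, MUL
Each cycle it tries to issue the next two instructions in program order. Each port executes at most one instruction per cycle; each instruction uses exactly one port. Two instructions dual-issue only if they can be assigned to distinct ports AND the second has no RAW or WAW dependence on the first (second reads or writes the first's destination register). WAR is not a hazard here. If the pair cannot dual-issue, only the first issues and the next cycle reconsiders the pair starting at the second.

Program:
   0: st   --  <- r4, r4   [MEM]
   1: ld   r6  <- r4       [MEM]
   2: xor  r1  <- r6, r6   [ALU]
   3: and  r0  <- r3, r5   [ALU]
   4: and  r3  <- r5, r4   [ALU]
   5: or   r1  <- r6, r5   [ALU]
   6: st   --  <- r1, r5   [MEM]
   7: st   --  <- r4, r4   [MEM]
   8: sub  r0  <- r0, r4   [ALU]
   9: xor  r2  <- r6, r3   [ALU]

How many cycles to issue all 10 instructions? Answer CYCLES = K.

#0 head=0: st i0 no-port MEM/MEM
#1 head=1: ld i1 RAW r6
#2 head=2: xor+and i2+i3 pair
#3 head=4: and+or i4+i5 pair
#4 head=6: st i6 no-port MEM/MEM
#5 head=7: st+sub i7+i8 pair
#6 head=9: xor i9 tail

CYCLES = 7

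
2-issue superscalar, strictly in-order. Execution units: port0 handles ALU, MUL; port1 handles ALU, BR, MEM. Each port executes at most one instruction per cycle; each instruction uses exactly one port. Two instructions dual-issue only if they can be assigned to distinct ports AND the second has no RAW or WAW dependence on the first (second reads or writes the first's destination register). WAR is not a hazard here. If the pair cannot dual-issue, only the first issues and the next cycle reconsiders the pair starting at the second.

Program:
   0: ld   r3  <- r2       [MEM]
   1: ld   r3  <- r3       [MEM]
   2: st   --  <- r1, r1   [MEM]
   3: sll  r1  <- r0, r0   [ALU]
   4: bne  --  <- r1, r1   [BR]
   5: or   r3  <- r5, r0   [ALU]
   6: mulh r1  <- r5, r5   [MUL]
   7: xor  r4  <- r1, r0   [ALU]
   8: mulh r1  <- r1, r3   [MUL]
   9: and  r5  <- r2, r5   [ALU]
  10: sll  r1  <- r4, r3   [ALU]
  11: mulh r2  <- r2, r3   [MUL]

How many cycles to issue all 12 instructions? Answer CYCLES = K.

c0: i0 ld.MEM  no-port MEM/MEM
c1: i1 ld.MEM  no-port MEM/MEM
c2: i2+i3 st.MEM/sll.ALU  dual
c3: i4+i5 bne.BR/or.ALU  dual
c4: i6 mulh.MUL  RAW r1
c5: i7+i8 xor.ALU/mulh.MUL  dual
c6: i9+i10 and.ALU/sll.ALU  dual
c7: i11 mulh.MUL  tail

CYCLES = 8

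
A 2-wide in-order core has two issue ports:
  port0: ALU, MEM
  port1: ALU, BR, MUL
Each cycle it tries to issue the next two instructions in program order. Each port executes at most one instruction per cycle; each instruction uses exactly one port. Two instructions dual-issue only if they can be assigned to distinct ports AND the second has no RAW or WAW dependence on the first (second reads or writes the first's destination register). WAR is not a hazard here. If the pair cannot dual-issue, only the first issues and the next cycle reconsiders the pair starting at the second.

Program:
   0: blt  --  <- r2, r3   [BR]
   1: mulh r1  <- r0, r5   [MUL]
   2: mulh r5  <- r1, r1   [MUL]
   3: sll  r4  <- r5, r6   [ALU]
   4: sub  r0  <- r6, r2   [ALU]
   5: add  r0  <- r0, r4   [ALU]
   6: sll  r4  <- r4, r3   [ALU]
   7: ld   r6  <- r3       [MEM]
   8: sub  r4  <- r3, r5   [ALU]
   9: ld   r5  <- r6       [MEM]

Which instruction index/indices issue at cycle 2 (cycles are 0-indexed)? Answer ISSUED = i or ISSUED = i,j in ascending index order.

ISSUED = 2

#0 head=0: blt.BR i0 no-port BR/MUL
#1 head=1: mulh.MUL i1 no-port MUL/MUL
#2 head=2: mulh.MUL i2 RAW r5
#3 head=3: sll.ALU+sub.ALU i3&i4 pair
#4 head=5: add.ALU+sll.ALU i5&i6 pair
#5 head=7: ld.MEM+sub.ALU i7&i8 pair
#6 head=9: ld.MEM i9 tail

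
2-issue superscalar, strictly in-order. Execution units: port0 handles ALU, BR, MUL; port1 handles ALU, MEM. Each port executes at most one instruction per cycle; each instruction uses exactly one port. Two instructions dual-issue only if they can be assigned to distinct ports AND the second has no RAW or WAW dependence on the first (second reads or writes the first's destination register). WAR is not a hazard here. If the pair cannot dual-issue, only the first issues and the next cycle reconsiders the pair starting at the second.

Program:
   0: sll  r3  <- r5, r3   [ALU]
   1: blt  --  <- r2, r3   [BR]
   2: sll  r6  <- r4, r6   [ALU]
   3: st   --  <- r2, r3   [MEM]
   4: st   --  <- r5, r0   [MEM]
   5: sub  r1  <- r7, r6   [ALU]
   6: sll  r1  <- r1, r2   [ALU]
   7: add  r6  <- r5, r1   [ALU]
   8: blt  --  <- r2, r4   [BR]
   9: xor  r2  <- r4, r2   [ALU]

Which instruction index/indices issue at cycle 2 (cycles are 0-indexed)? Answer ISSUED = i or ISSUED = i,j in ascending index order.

ISSUED = 3

c0: i0 sll.ALU  RAW r3
c1: i1/i2 blt.BR+sll.ALU  pair
c2: i3 st.MEM  no-port MEM/MEM
c3: i4/i5 st.MEM+sub.ALU  pair
c4: i6 sll.ALU  RAW r1
c5: i7/i8 add.ALU+blt.BR  pair
c6: i9 xor.ALU  tail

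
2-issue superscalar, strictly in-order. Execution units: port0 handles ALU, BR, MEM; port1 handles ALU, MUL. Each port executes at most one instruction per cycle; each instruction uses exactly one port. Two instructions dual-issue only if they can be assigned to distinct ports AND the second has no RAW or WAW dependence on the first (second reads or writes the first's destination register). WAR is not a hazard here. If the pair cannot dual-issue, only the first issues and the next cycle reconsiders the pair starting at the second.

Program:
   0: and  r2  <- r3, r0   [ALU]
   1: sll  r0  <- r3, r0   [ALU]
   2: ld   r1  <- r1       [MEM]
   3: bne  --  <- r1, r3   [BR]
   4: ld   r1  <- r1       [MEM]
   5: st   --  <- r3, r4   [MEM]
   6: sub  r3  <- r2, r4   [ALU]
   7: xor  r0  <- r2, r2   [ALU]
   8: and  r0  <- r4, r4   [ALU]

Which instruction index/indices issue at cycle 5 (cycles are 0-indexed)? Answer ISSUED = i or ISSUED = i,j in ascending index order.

ISSUED = 7

c0: i0,i1 and;sll  dual
c1: i2 ld  no-port MEM/BR
c2: i3 bne  no-port BR/MEM
c3: i4 ld  no-port MEM/MEM
c4: i5,i6 st;sub  dual
c5: i7 xor  WAW r0
c6: i8 and  tail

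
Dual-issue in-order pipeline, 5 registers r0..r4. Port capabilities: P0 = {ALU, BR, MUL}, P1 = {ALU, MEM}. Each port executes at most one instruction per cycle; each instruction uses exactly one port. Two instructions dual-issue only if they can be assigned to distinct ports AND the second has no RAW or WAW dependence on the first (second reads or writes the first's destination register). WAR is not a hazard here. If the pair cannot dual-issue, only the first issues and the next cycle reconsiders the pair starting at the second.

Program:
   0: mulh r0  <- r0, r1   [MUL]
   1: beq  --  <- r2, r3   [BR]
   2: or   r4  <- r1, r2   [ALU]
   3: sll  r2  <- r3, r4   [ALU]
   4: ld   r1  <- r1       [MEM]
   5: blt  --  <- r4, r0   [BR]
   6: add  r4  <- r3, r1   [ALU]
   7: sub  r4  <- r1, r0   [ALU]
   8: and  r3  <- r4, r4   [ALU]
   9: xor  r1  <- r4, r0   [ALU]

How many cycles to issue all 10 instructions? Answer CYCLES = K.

c0: i0 mulh.MUL  no-port MUL/BR
c1: i1&i2 beq.BR+or.ALU  2-wide
c2: i3&i4 sll.ALU+ld.MEM  2-wide
c3: i5&i6 blt.BR+add.ALU  2-wide
c4: i7 sub.ALU  RAW r4
c5: i8&i9 and.ALU+xor.ALU  2-wide

CYCLES = 6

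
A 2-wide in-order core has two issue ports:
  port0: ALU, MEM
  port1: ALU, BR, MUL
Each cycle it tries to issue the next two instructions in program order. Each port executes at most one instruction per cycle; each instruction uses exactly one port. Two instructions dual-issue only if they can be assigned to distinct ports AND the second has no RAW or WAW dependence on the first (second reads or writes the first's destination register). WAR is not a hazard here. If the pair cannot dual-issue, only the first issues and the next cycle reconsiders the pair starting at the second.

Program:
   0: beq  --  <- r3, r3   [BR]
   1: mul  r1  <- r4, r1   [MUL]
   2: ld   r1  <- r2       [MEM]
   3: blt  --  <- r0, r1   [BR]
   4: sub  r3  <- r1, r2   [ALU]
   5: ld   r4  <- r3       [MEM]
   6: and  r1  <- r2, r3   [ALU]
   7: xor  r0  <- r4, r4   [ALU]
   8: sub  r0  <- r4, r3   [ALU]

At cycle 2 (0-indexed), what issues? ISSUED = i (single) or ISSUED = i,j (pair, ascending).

t=0 i0:beq ; no-port BR/MUL
t=1 i1:mul ; WAW r1
t=2 i2:ld ; RAW r1
t=3 i3/i4:blt+sub ; dual
t=4 i5/i6:ld+and ; dual
t=5 i7:xor ; WAW r0
t=6 i8:sub ; tail

ISSUED = 2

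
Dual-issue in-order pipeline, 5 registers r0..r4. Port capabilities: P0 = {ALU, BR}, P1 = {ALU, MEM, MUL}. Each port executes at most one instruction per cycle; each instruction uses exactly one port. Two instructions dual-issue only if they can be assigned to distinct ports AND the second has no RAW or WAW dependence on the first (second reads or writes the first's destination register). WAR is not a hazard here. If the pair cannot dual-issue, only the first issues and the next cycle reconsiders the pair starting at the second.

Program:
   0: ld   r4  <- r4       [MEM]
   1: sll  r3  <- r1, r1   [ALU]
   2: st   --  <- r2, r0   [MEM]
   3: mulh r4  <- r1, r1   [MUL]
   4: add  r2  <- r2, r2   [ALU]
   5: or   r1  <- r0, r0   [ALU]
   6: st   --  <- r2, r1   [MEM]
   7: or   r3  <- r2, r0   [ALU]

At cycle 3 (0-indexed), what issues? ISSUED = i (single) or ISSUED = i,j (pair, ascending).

#0 head=0: ld+sll i0+i1 2-wide
#1 head=2: st i2 no-port MEM/MUL
#2 head=3: mulh+add i3+i4 2-wide
#3 head=5: or i5 RAW r1
#4 head=6: st+or i6+i7 2-wide

ISSUED = 5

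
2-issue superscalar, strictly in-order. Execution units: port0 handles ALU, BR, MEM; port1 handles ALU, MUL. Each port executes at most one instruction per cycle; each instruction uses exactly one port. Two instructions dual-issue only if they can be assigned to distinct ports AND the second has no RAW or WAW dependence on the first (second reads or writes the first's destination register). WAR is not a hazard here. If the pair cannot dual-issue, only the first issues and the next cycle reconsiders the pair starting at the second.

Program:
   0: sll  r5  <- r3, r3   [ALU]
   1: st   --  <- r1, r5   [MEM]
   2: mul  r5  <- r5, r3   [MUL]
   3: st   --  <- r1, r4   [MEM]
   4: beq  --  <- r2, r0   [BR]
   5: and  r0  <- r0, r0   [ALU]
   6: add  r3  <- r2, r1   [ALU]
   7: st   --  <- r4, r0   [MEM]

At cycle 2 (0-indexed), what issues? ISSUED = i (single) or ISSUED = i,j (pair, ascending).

[0] i0  sll  -- RAW r5
[1] i1&i2  st mul  -- 2-wide
[2] i3  st  -- no-port MEM/BR
[3] i4&i5  beq and  -- 2-wide
[4] i6&i7  add st  -- 2-wide

ISSUED = 3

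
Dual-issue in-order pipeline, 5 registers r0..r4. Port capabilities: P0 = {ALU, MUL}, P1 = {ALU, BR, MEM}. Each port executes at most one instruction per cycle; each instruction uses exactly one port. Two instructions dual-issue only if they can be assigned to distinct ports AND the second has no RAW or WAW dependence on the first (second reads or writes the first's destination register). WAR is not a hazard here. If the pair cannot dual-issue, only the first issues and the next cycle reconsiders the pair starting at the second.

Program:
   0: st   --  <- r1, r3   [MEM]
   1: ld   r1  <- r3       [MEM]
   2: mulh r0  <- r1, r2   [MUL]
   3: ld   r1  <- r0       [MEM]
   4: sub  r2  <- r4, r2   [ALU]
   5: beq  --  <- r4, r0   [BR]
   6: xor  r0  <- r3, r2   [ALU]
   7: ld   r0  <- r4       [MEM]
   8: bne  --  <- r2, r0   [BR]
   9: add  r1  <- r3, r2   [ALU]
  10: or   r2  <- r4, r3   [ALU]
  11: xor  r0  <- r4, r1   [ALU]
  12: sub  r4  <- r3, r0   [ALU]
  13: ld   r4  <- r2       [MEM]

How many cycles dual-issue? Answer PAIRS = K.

PAIRS = 4

c0: i0 st.MEM  no-port MEM/MEM
c1: i1 ld.MEM  RAW r1
c2: i2 mulh.MUL  RAW r0
c3: i3+i4 ld.MEM/sub.ALU  dual
c4: i5+i6 beq.BR/xor.ALU  dual
c5: i7 ld.MEM  no-port MEM/BR
c6: i8+i9 bne.BR/add.ALU  dual
c7: i10+i11 or.ALU/xor.ALU  dual
c8: i12 sub.ALU  WAW r4
c9: i13 ld.MEM  tail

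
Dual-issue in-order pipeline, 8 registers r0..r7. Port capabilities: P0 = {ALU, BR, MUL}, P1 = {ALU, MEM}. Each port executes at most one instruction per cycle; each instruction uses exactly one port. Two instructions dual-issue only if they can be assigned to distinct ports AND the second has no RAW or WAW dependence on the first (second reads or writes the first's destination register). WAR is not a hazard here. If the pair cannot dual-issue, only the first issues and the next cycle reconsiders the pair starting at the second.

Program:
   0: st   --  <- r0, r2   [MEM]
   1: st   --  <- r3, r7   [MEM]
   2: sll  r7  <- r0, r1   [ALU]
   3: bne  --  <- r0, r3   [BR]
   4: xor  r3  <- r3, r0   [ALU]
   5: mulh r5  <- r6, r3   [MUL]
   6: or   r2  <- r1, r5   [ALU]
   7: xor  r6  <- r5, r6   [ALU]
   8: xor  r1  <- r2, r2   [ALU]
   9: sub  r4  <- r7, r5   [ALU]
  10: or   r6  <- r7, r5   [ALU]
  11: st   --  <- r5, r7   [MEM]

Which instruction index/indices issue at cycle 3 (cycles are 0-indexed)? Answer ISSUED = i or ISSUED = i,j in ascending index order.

t=0 i0:st ; no-port MEM/MEM
t=1 i1/i2:st+sll ; pair
t=2 i3/i4:bne+xor ; pair
t=3 i5:mulh ; RAW r5
t=4 i6/i7:or+xor ; pair
t=5 i8/i9:xor+sub ; pair
t=6 i10/i11:or+st ; pair

ISSUED = 5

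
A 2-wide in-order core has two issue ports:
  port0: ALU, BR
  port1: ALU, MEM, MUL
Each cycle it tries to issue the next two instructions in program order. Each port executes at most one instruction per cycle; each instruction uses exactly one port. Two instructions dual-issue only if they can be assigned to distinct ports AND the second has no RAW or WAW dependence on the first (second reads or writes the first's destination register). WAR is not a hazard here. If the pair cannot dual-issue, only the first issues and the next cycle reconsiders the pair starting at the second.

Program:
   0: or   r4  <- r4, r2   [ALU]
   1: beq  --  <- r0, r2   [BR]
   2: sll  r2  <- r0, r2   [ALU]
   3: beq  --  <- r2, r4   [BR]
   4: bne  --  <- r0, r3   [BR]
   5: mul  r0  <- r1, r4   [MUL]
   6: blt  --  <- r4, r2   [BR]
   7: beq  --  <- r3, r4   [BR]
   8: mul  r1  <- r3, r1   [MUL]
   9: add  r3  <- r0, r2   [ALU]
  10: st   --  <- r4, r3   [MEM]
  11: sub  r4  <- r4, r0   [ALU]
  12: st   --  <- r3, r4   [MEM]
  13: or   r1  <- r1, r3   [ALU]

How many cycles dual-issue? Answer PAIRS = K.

PAIRS = 5

#0 head=0: or.ALU/beq.BR i0+i1 dual
#1 head=2: sll.ALU i2 RAW r2
#2 head=3: beq.BR i3 no-port BR/BR
#3 head=4: bne.BR/mul.MUL i4+i5 dual
#4 head=6: blt.BR i6 no-port BR/BR
#5 head=7: beq.BR/mul.MUL i7+i8 dual
#6 head=9: add.ALU i9 RAW r3
#7 head=10: st.MEM/sub.ALU i10+i11 dual
#8 head=12: st.MEM/or.ALU i12+i13 dual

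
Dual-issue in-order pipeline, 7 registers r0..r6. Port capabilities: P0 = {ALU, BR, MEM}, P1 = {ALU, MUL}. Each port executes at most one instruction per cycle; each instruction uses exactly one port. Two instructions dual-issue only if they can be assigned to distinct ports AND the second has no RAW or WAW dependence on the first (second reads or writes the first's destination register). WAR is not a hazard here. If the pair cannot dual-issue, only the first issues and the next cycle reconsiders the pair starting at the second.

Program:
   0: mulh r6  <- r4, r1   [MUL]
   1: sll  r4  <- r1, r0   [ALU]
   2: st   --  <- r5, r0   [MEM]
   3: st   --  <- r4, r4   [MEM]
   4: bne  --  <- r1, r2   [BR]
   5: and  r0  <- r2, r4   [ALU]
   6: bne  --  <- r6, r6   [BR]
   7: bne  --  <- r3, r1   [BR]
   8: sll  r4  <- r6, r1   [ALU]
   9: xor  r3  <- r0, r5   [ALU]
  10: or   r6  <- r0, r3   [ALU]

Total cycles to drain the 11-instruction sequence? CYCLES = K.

CYCLES = 8

[0] i0/i1  mulh+sll  -- 2-wide
[1] i2  st  -- no-port MEM/MEM
[2] i3  st  -- no-port MEM/BR
[3] i4/i5  bne+and  -- 2-wide
[4] i6  bne  -- no-port BR/BR
[5] i7/i8  bne+sll  -- 2-wide
[6] i9  xor  -- RAW r3
[7] i10  or  -- tail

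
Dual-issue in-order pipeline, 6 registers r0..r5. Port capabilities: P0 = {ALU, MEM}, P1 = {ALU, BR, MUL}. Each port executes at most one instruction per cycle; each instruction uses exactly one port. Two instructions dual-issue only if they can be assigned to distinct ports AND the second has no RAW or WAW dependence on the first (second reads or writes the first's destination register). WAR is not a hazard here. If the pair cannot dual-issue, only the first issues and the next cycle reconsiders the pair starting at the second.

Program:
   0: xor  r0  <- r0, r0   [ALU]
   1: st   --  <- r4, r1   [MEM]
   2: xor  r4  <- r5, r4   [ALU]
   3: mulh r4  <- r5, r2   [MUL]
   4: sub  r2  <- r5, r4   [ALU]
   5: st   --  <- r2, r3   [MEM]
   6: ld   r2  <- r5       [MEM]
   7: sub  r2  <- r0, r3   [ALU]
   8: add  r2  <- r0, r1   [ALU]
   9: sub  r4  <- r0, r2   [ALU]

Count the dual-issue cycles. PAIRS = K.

PAIRS = 1

  cy0 -> i0&i1 (xor st) 2-wide
  cy1 -> i2 (xor) WAW r4
  cy2 -> i3 (mulh) RAW r4
  cy3 -> i4 (sub) RAW r2
  cy4 -> i5 (st) no-port MEM/MEM
  cy5 -> i6 (ld) WAW r2
  cy6 -> i7 (sub) WAW r2
  cy7 -> i8 (add) RAW r2
  cy8 -> i9 (sub) tail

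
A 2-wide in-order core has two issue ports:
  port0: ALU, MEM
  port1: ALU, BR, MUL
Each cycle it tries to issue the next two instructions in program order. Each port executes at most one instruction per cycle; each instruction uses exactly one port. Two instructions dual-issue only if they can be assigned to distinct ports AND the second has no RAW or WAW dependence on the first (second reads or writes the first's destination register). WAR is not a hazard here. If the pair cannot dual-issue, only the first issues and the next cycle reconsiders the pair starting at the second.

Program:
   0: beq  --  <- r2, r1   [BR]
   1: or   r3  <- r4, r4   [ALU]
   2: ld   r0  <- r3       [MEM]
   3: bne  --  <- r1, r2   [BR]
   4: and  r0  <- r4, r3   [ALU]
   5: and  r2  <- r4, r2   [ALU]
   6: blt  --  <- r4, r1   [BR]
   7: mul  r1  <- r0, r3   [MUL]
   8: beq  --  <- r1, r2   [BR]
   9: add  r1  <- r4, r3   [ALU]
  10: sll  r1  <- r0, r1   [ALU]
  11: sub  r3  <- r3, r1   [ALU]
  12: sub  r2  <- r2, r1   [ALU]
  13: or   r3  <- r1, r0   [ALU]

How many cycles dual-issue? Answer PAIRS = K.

0. beq.BR+or.ALU @i0+i1  | pair
1. ld.MEM+bne.BR @i2+i3  | pair
2. and.ALU+and.ALU @i4+i5  | pair
3. blt.BR @i6  | no-port BR/MUL
4. mul.MUL @i7  | no-port MUL/BR
5. beq.BR+add.ALU @i8+i9  | pair
6. sll.ALU @i10  | RAW r1
7. sub.ALU+sub.ALU @i11+i12  | pair
8. or.ALU @i13  | tail

PAIRS = 5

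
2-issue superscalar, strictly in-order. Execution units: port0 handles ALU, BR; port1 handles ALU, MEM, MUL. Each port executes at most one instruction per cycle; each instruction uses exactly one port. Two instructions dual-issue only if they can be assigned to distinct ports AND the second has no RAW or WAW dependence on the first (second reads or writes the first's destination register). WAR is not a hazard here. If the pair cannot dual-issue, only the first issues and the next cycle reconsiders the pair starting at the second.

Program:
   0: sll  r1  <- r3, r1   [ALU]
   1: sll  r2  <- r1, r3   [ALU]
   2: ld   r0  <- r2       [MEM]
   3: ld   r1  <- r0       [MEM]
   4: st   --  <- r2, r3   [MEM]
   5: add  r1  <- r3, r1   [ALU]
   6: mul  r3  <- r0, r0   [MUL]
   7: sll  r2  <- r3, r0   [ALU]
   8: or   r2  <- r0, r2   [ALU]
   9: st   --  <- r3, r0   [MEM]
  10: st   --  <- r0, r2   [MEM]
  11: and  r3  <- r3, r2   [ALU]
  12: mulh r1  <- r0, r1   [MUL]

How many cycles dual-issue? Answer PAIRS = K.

PAIRS = 3

[0] i0  sll.ALU  -- RAW r1
[1] i1  sll.ALU  -- RAW r2
[2] i2  ld.MEM  -- no-port MEM/MEM
[3] i3  ld.MEM  -- no-port MEM/MEM
[4] i4+i5  st.MEM;add.ALU  -- pair
[5] i6  mul.MUL  -- RAW r3
[6] i7  sll.ALU  -- RAW+WAW r2
[7] i8+i9  or.ALU;st.MEM  -- pair
[8] i10+i11  st.MEM;and.ALU  -- pair
[9] i12  mulh.MUL  -- tail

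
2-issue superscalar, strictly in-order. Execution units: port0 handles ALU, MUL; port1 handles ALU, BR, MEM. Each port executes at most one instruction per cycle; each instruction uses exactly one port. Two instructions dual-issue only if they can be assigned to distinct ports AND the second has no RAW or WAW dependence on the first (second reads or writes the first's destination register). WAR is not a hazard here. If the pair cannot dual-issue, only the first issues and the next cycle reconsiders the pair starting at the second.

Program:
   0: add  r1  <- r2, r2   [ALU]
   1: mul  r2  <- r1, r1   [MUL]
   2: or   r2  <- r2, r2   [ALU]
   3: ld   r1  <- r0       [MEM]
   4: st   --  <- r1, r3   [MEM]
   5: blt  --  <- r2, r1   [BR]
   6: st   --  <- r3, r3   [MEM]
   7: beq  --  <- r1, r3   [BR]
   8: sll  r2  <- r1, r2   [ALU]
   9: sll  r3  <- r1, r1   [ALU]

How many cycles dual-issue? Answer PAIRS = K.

PAIRS = 2

0. add.ALU @i0  | RAW r1
1. mul.MUL @i1  | RAW+WAW r2
2. or.ALU ld.MEM @i2/i3  | pair
3. st.MEM @i4  | no-port MEM/BR
4. blt.BR @i5  | no-port BR/MEM
5. st.MEM @i6  | no-port MEM/BR
6. beq.BR sll.ALU @i7/i8  | pair
7. sll.ALU @i9  | tail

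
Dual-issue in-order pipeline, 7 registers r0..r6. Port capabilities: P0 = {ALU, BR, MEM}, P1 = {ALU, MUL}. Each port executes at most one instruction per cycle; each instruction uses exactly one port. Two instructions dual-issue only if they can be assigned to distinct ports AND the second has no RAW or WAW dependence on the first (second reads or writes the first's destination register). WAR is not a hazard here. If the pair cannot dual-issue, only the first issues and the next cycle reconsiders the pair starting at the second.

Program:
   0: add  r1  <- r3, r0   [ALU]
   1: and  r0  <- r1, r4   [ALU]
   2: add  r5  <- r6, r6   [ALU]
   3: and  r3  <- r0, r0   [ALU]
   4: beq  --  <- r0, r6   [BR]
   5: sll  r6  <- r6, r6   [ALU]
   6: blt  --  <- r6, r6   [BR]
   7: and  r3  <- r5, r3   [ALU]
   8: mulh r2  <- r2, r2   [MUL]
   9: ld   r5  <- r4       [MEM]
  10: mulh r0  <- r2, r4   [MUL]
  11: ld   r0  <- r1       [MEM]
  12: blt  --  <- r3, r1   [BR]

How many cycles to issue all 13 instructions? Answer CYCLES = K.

CYCLES = 9

[0] i0  add  -- RAW r1
[1] i1/i2  and/add  -- 2-wide
[2] i3/i4  and/beq  -- 2-wide
[3] i5  sll  -- RAW r6
[4] i6/i7  blt/and  -- 2-wide
[5] i8/i9  mulh/ld  -- 2-wide
[6] i10  mulh  -- WAW r0
[7] i11  ld  -- no-port MEM/BR
[8] i12  blt  -- tail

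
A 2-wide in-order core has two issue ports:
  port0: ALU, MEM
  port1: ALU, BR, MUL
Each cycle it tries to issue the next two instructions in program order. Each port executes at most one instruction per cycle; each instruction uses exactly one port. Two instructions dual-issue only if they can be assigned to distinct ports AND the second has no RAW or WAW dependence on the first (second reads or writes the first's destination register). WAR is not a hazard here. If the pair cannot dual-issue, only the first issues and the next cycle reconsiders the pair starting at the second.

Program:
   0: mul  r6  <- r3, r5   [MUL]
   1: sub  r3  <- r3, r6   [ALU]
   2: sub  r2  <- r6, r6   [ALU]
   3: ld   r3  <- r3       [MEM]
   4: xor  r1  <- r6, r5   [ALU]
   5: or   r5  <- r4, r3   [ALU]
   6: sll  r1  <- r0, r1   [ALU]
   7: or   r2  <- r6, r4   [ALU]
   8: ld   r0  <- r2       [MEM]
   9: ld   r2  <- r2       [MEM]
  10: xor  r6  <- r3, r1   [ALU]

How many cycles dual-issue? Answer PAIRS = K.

[0] i0  mul  -- RAW r6
[1] i1,i2  sub sub  -- dual
[2] i3,i4  ld xor  -- dual
[3] i5,i6  or sll  -- dual
[4] i7  or  -- RAW r2
[5] i8  ld  -- no-port MEM/MEM
[6] i9,i10  ld xor  -- dual

PAIRS = 4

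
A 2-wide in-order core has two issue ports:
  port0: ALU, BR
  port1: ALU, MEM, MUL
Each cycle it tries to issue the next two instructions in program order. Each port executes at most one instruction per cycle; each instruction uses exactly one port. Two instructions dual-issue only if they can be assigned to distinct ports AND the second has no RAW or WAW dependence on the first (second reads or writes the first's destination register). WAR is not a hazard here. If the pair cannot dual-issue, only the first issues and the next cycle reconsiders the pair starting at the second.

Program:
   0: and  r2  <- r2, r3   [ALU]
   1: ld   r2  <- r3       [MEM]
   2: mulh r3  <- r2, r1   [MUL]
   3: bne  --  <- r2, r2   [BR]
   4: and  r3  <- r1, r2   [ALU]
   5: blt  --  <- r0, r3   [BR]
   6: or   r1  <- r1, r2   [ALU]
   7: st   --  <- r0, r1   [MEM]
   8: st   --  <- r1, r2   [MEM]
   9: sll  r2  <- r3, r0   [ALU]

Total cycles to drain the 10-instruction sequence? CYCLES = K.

CYCLES = 7

0. and.ALU @i0  | WAW r2
1. ld.MEM @i1  | no-port MEM/MUL
2. mulh.MUL/bne.BR @i2&i3  | dual
3. and.ALU @i4  | RAW r3
4. blt.BR/or.ALU @i5&i6  | dual
5. st.MEM @i7  | no-port MEM/MEM
6. st.MEM/sll.ALU @i8&i9  | dual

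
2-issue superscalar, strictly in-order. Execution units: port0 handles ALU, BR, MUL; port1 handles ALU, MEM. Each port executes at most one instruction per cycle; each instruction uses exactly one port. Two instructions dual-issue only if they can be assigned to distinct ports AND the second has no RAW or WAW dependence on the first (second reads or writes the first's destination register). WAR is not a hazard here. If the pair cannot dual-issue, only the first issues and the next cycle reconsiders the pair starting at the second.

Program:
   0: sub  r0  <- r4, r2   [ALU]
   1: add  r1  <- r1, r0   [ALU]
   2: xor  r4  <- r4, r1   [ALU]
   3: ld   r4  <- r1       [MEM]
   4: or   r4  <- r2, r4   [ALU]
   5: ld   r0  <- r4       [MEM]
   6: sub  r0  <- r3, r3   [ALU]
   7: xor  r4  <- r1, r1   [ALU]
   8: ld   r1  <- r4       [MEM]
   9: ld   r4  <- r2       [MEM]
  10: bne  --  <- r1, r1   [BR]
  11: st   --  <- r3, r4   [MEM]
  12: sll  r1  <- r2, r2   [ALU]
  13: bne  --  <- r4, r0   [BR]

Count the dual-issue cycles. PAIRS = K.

t=0 i0:sub.ALU ; RAW r0
t=1 i1:add.ALU ; RAW r1
t=2 i2:xor.ALU ; WAW r4
t=3 i3:ld.MEM ; RAW+WAW r4
t=4 i4:or.ALU ; RAW r4
t=5 i5:ld.MEM ; WAW r0
t=6 i6+i7:sub.ALU;xor.ALU ; 2-wide
t=7 i8:ld.MEM ; no-port MEM/MEM
t=8 i9+i10:ld.MEM;bne.BR ; 2-wide
t=9 i11+i12:st.MEM;sll.ALU ; 2-wide
t=10 i13:bne.BR ; tail

PAIRS = 3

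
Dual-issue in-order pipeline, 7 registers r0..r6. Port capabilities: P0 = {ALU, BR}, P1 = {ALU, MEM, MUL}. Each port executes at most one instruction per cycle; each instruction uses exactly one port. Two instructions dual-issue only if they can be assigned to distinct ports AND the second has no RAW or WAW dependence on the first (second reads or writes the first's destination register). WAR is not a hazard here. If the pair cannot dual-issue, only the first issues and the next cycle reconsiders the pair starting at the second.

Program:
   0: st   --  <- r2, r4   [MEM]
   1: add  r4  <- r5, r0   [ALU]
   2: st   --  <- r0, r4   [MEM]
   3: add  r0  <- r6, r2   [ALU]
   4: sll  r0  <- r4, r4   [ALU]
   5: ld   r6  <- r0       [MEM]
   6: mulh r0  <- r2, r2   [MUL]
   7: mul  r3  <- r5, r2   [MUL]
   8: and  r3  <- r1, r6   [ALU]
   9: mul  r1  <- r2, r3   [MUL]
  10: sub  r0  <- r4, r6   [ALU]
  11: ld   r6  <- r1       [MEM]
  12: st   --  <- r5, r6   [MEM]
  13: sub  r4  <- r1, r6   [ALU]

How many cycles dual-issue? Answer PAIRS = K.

PAIRS = 4

[0] i0,i1  st.MEM/add.ALU  -- dual
[1] i2,i3  st.MEM/add.ALU  -- dual
[2] i4  sll.ALU  -- RAW r0
[3] i5  ld.MEM  -- no-port MEM/MUL
[4] i6  mulh.MUL  -- no-port MUL/MUL
[5] i7  mul.MUL  -- WAW r3
[6] i8  and.ALU  -- RAW r3
[7] i9,i10  mul.MUL/sub.ALU  -- dual
[8] i11  ld.MEM  -- no-port MEM/MEM
[9] i12,i13  st.MEM/sub.ALU  -- dual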